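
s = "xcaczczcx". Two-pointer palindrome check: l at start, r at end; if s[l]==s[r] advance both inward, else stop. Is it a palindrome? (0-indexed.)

not a palindrome (mismatch at 2,6)

l=0 r=8: 'x'=='x', l++,r--
l=1 r=7: 'c'=='c', l++,r--
l=2 r=6: 'a'!='z', stop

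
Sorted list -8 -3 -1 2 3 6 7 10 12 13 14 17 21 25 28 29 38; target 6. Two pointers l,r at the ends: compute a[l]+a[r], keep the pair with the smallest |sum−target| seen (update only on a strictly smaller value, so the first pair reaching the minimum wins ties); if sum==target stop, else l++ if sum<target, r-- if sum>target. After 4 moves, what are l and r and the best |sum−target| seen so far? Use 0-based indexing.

[0,16] -8+38=30 d=24 * → r--
[0,15] -8+29=21 d=15 * → r--
[0,14] -8+28=20 d=14 * → r--
[0,13] -8+25=17 d=11 * → r--

l=0, r=12, best |Δ|=11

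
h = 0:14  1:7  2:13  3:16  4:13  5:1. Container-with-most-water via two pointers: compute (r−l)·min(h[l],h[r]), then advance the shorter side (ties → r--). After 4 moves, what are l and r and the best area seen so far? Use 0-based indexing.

l=2, r=3, best area=52

l=0 r=5: min(14,1)*5=5 best=5 *, r--
l=0 r=4: min(14,13)*4=52 best=52 *, r--
l=0 r=3: min(14,16)*3=42 best=52, l++
l=1 r=3: min(7,16)*2=14 best=52, l++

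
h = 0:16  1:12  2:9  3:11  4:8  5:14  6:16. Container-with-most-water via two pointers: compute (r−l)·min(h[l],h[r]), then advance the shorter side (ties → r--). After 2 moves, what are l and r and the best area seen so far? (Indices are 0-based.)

l=0, r=4, best area=96

[0,6] min(16,16)*6=96 best=96 * → r--
[0,5] min(16,14)*5=70 best=96 → r--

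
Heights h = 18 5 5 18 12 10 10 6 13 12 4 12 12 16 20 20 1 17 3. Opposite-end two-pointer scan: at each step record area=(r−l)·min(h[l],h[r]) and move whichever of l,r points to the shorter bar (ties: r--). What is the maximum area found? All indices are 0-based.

[0,18] min(18,3)*18=54 best=54 * → r--
[0,17] min(18,17)*17=289 best=289 * → r--
[0,16] min(18,1)*16=16 best=289 → r--
[0,15] min(18,20)*15=270 best=289 → l++
[1,15] min(5,20)*14=70 best=289 → l++
[2,15] min(5,20)*13=65 best=289 → l++
[3,15] min(18,20)*12=216 best=289 → l++
[4,15] min(12,20)*11=132 best=289 → l++
[5,15] min(10,20)*10=100 best=289 → l++
[6,15] min(10,20)*9=90 best=289 → l++
[7,15] min(6,20)*8=48 best=289 → l++
[8,15] min(13,20)*7=91 best=289 → l++
[9,15] min(12,20)*6=72 best=289 → l++
[10,15] min(4,20)*5=20 best=289 → l++
[11,15] min(12,20)*4=48 best=289 → l++
[12,15] min(12,20)*3=36 best=289 → l++
[13,15] min(16,20)*2=32 best=289 → l++
[14,15] min(20,20)*1=20 best=289 → r--

max area = 289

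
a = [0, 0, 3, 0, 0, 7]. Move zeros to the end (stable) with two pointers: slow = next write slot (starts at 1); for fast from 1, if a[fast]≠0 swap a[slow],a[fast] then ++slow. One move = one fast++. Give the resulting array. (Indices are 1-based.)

(s=1,f=1) a[fast]=0 → fast++
(s=1,f=2) a[fast]=0 → fast++
(s=1,f=3) a[fast]=3≠0 swap→a[1]=3 → slow++,fast++
(s=2,f=4) a[fast]=0 → fast++
(s=2,f=5) a[fast]=0 → fast++
(s=2,f=6) a[fast]=7≠0 swap→a[2]=7 → slow++,fast++

[3, 7, 0, 0, 0, 0]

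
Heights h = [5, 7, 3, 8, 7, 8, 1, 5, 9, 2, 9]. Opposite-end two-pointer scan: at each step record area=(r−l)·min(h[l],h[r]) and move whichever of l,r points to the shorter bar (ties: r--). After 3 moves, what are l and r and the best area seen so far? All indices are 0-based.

[0,10] min(5,9)*10=50 best=50 * → l++
[1,10] min(7,9)*9=63 best=63 * → l++
[2,10] min(3,9)*8=24 best=63 → l++

l=3, r=10, best area=63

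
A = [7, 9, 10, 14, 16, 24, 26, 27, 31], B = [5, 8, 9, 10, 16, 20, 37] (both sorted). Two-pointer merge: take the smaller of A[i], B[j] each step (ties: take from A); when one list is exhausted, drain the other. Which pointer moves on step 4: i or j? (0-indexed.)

[i=0,j=0] A[i]=7>B[j]=5 take 5 → j++
[i=0,j=1] A[i]=7<=B[j]=8 take 7 → i++
[i=1,j=1] A[i]=9>B[j]=8 take 8 → j++
[i=1,j=2] A[i]=9<=B[j]=9 take 9 → i++

i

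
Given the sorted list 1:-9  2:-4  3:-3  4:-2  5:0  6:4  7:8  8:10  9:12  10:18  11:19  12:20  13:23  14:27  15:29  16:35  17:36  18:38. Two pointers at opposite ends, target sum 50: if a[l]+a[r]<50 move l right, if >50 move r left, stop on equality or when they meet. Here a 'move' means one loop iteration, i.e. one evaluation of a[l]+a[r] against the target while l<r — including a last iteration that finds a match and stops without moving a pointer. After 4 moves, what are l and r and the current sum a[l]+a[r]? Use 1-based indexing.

l=5, r=18, sum=38

l=1 r=18: -9+38=29 <50, l++
l=2 r=18: -4+38=34 <50, l++
l=3 r=18: -3+38=35 <50, l++
l=4 r=18: -2+38=36 <50, l++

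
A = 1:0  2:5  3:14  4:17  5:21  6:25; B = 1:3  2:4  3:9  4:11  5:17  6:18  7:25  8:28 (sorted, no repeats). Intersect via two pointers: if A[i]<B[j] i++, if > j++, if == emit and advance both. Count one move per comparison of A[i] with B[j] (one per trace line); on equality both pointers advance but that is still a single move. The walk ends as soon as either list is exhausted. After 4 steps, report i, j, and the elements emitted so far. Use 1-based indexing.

i=3, j=3, emitted=[]

[i=1,j=1] 0<3 → i++
[i=2,j=1] 5>3 → j++
[i=2,j=2] 5>4 → j++
[i=2,j=3] 5<9 → i++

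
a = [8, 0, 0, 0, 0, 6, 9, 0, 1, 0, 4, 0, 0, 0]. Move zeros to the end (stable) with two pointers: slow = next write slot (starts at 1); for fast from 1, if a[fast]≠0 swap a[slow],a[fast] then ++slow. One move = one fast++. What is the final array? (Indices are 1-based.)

[8, 6, 9, 1, 4, 0, 0, 0, 0, 0, 0, 0, 0, 0]

slow=1 fast=1: a[fast]=8≠0 swap→a[1]=8, slow++,fast++
slow=2 fast=2: a[fast]=0, fast++
slow=2 fast=3: a[fast]=0, fast++
slow=2 fast=4: a[fast]=0, fast++
slow=2 fast=5: a[fast]=0, fast++
slow=2 fast=6: a[fast]=6≠0 swap→a[2]=6, slow++,fast++
slow=3 fast=7: a[fast]=9≠0 swap→a[3]=9, slow++,fast++
slow=4 fast=8: a[fast]=0, fast++
slow=4 fast=9: a[fast]=1≠0 swap→a[4]=1, slow++,fast++
slow=5 fast=10: a[fast]=0, fast++
slow=5 fast=11: a[fast]=4≠0 swap→a[5]=4, slow++,fast++
slow=6 fast=12: a[fast]=0, fast++
slow=6 fast=13: a[fast]=0, fast++
slow=6 fast=14: a[fast]=0, fast++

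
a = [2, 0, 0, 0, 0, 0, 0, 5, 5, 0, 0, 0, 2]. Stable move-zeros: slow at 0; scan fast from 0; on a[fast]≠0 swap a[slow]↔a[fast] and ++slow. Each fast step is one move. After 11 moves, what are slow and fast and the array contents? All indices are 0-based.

slow=0 fast=0: a[fast]=2≠0 swap→a[0]=2, slow++,fast++
slow=1 fast=1: a[fast]=0, fast++
slow=1 fast=2: a[fast]=0, fast++
slow=1 fast=3: a[fast]=0, fast++
slow=1 fast=4: a[fast]=0, fast++
slow=1 fast=5: a[fast]=0, fast++
slow=1 fast=6: a[fast]=0, fast++
slow=1 fast=7: a[fast]=5≠0 swap→a[1]=5, slow++,fast++
slow=2 fast=8: a[fast]=5≠0 swap→a[2]=5, slow++,fast++
slow=3 fast=9: a[fast]=0, fast++
slow=3 fast=10: a[fast]=0, fast++

slow=3, fast=11, a=[2, 5, 5, 0, 0, 0, 0, 0, 0, 0, 0, 0, 2]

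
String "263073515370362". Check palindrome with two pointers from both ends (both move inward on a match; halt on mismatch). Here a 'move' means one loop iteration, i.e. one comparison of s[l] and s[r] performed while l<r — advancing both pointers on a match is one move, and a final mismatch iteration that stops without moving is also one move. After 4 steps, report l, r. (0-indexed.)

[0,14] '2'=='2' → l++,r--
[1,13] '6'=='6' → l++,r--
[2,12] '3'=='3' → l++,r--
[3,11] '0'=='0' → l++,r--

l=4, r=10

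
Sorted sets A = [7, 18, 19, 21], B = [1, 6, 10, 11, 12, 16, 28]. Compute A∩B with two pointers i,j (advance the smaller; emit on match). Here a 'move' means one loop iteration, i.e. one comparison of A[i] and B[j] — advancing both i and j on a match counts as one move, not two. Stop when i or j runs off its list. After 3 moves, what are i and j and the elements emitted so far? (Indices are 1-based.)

i=2, j=3, emitted=[]

[i=1,j=1] 7>1 → j++
[i=1,j=2] 7>6 → j++
[i=1,j=3] 7<10 → i++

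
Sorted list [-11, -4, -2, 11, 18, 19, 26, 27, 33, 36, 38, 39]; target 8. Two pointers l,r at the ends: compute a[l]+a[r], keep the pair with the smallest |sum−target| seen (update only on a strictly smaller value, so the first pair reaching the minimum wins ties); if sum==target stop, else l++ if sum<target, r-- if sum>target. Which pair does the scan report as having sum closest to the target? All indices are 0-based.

pair (-11, 19) with sum 8 (|Δ|=0)

[0,11] -11+39=28 d=20 * → r--
[0,10] -11+38=27 d=19 * → r--
[0,9] -11+36=25 d=17 * → r--
[0,8] -11+33=22 d=14 * → r--
[0,7] -11+27=16 d=8 * → r--
[0,6] -11+26=15 d=7 * → r--
[0,5] -11+19=8 d=0 * → stop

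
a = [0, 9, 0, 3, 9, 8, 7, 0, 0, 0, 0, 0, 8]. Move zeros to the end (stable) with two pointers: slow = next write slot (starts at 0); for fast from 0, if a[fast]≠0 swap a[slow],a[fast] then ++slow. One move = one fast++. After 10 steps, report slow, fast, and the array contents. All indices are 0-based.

slow=5, fast=10, a=[9, 3, 9, 8, 7, 0, 0, 0, 0, 0, 0, 0, 8]

slow=0 fast=0: a[fast]=0, fast++
slow=0 fast=1: a[fast]=9≠0 swap→a[0]=9, slow++,fast++
slow=1 fast=2: a[fast]=0, fast++
slow=1 fast=3: a[fast]=3≠0 swap→a[1]=3, slow++,fast++
slow=2 fast=4: a[fast]=9≠0 swap→a[2]=9, slow++,fast++
slow=3 fast=5: a[fast]=8≠0 swap→a[3]=8, slow++,fast++
slow=4 fast=6: a[fast]=7≠0 swap→a[4]=7, slow++,fast++
slow=5 fast=7: a[fast]=0, fast++
slow=5 fast=8: a[fast]=0, fast++
slow=5 fast=9: a[fast]=0, fast++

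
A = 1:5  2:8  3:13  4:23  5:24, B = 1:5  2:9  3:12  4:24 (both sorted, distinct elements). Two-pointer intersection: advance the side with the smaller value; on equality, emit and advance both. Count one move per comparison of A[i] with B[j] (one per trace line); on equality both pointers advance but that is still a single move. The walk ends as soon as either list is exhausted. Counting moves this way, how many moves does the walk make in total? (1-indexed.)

7 moves

[i=1,j=1] 5==5 emit → i++,j++
[i=2,j=2] 8<9 → i++
[i=3,j=2] 13>9 → j++
[i=3,j=3] 13>12 → j++
[i=3,j=4] 13<24 → i++
[i=4,j=4] 23<24 → i++
[i=5,j=4] 24==24 emit → i++,j++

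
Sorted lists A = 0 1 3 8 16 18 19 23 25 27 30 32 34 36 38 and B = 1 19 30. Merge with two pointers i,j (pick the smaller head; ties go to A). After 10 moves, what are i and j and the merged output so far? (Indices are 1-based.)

[i=1,j=1] A[i]=0<=B[j]=1 take 0 → i++
[i=2,j=1] A[i]=1<=B[j]=1 take 1 → i++
[i=3,j=1] A[i]=3>B[j]=1 take 1 → j++
[i=3,j=2] A[i]=3<=B[j]=19 take 3 → i++
[i=4,j=2] A[i]=8<=B[j]=19 take 8 → i++
[i=5,j=2] A[i]=16<=B[j]=19 take 16 → i++
[i=6,j=2] A[i]=18<=B[j]=19 take 18 → i++
[i=7,j=2] A[i]=19<=B[j]=19 take 19 → i++
[i=8,j=2] A[i]=23>B[j]=19 take 19 → j++
[i=8,j=3] A[i]=23<=B[j]=30 take 23 → i++

i=9, j=3, merged so far=[0, 1, 1, 3, 8, 16, 18, 19, 19, 23]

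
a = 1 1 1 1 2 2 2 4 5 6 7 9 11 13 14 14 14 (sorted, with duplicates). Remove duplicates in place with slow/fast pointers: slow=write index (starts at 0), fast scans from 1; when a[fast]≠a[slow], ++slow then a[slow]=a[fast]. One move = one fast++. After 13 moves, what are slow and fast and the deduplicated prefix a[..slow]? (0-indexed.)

(s=0,f=1) a[fast]=1=a[slow] dup → fast++
(s=0,f=2) a[fast]=1=a[slow] dup → fast++
(s=0,f=3) a[fast]=1=a[slow] dup → fast++
(s=0,f=4) a[fast]=2≠a[slow]=1 write a[1]=2 → slow++,fast++
(s=1,f=5) a[fast]=2=a[slow] dup → fast++
(s=1,f=6) a[fast]=2=a[slow] dup → fast++
(s=1,f=7) a[fast]=4≠a[slow]=2 write a[2]=4 → slow++,fast++
(s=2,f=8) a[fast]=5≠a[slow]=4 write a[3]=5 → slow++,fast++
(s=3,f=9) a[fast]=6≠a[slow]=5 write a[4]=6 → slow++,fast++
(s=4,f=10) a[fast]=7≠a[slow]=6 write a[5]=7 → slow++,fast++
(s=5,f=11) a[fast]=9≠a[slow]=7 write a[6]=9 → slow++,fast++
(s=6,f=12) a[fast]=11≠a[slow]=9 write a[7]=11 → slow++,fast++
(s=7,f=13) a[fast]=13≠a[slow]=11 write a[8]=13 → slow++,fast++

slow=8, fast=14, prefix=[1, 2, 4, 5, 6, 7, 9, 11, 13]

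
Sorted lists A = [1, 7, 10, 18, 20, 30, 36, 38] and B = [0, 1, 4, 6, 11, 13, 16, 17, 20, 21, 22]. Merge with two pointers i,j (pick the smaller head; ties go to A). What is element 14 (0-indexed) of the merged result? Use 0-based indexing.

[i=0,j=0] A[i]=1>B[j]=0 take 0 → j++
[i=0,j=1] A[i]=1<=B[j]=1 take 1 → i++
[i=1,j=1] A[i]=7>B[j]=1 take 1 → j++
[i=1,j=2] A[i]=7>B[j]=4 take 4 → j++
[i=1,j=3] A[i]=7>B[j]=6 take 6 → j++
[i=1,j=4] A[i]=7<=B[j]=11 take 7 → i++
[i=2,j=4] A[i]=10<=B[j]=11 take 10 → i++
[i=3,j=4] A[i]=18>B[j]=11 take 11 → j++
[i=3,j=5] A[i]=18>B[j]=13 take 13 → j++
[i=3,j=6] A[i]=18>B[j]=16 take 16 → j++
[i=3,j=7] A[i]=18>B[j]=17 take 17 → j++
[i=3,j=8] A[i]=18<=B[j]=20 take 18 → i++
[i=4,j=8] A[i]=20<=B[j]=20 take 20 → i++
[i=5,j=8] A[i]=30>B[j]=20 take 20 → j++
[i=5,j=9] A[i]=30>B[j]=21 take 21 → j++
[i=5,j=10] A[i]=30>B[j]=22 take 22 → j++
[i=5,j=11] B done, take A[i]=30 → i++
[i=6,j=11] B done, take A[i]=36 → i++
[i=7,j=11] B done, take A[i]=38 → i++

merged[14] = 21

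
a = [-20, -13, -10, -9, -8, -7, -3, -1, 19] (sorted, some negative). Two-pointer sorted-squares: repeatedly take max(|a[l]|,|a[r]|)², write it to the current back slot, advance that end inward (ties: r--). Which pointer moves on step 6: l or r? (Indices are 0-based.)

[0,8] |-20|>|19| out[8]=400 → l++
[1,8] |-13|<=|19| out[7]=361 → r--
[1,7] |-13|>|-1| out[6]=169 → l++
[2,7] |-10|>|-1| out[5]=100 → l++
[3,7] |-9|>|-1| out[4]=81 → l++
[4,7] |-8|>|-1| out[3]=64 → l++

l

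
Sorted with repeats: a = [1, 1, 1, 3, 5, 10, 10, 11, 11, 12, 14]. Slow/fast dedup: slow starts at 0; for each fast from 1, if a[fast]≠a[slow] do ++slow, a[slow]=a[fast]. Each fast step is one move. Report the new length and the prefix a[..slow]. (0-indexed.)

slow=0 fast=1: a[fast]=1=a[slow] dup, fast++
slow=0 fast=2: a[fast]=1=a[slow] dup, fast++
slow=0 fast=3: a[fast]=3≠a[slow]=1 write a[1]=3, slow++,fast++
slow=1 fast=4: a[fast]=5≠a[slow]=3 write a[2]=5, slow++,fast++
slow=2 fast=5: a[fast]=10≠a[slow]=5 write a[3]=10, slow++,fast++
slow=3 fast=6: a[fast]=10=a[slow] dup, fast++
slow=3 fast=7: a[fast]=11≠a[slow]=10 write a[4]=11, slow++,fast++
slow=4 fast=8: a[fast]=11=a[slow] dup, fast++
slow=4 fast=9: a[fast]=12≠a[slow]=11 write a[5]=12, slow++,fast++
slow=5 fast=10: a[fast]=14≠a[slow]=12 write a[6]=14, slow++,fast++

length 7; prefix = [1, 3, 5, 10, 11, 12, 14]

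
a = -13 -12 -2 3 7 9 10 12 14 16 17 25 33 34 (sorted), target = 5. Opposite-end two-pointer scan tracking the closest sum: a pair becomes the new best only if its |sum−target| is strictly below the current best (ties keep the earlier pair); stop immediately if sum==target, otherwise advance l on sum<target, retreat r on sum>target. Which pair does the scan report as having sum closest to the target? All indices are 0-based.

pair (-12, 17) with sum 5 (|Δ|=0)

l=0 r=13: -13+34=21 d=16 *, r--
l=0 r=12: -13+33=20 d=15 *, r--
l=0 r=11: -13+25=12 d=7 *, r--
l=0 r=10: -13+17=4 d=1 *, l++
l=1 r=10: -12+17=5 d=0 *, stop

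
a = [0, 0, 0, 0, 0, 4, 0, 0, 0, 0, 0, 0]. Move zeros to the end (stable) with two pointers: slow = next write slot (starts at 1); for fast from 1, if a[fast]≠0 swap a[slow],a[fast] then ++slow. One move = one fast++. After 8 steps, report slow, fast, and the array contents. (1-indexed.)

slow=1 fast=1: a[fast]=0, fast++
slow=1 fast=2: a[fast]=0, fast++
slow=1 fast=3: a[fast]=0, fast++
slow=1 fast=4: a[fast]=0, fast++
slow=1 fast=5: a[fast]=0, fast++
slow=1 fast=6: a[fast]=4≠0 swap→a[1]=4, slow++,fast++
slow=2 fast=7: a[fast]=0, fast++
slow=2 fast=8: a[fast]=0, fast++

slow=2, fast=9, a=[4, 0, 0, 0, 0, 0, 0, 0, 0, 0, 0, 0]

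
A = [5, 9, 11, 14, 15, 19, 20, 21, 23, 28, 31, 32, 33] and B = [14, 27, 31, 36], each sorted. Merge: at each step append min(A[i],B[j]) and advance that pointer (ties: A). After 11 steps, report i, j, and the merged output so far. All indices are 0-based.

i=9, j=2, merged so far=[5, 9, 11, 14, 14, 15, 19, 20, 21, 23, 27]

i=0 j=0: A[i]=5<=B[j]=14 take 5, i++
i=1 j=0: A[i]=9<=B[j]=14 take 9, i++
i=2 j=0: A[i]=11<=B[j]=14 take 11, i++
i=3 j=0: A[i]=14<=B[j]=14 take 14, i++
i=4 j=0: A[i]=15>B[j]=14 take 14, j++
i=4 j=1: A[i]=15<=B[j]=27 take 15, i++
i=5 j=1: A[i]=19<=B[j]=27 take 19, i++
i=6 j=1: A[i]=20<=B[j]=27 take 20, i++
i=7 j=1: A[i]=21<=B[j]=27 take 21, i++
i=8 j=1: A[i]=23<=B[j]=27 take 23, i++
i=9 j=1: A[i]=28>B[j]=27 take 27, j++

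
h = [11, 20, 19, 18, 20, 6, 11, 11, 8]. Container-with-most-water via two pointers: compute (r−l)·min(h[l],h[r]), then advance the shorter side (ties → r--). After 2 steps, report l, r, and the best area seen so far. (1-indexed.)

l=1 r=9: min(11,8)*8=64 best=64 *, r--
l=1 r=8: min(11,11)*7=77 best=77 *, r--

l=1, r=7, best area=77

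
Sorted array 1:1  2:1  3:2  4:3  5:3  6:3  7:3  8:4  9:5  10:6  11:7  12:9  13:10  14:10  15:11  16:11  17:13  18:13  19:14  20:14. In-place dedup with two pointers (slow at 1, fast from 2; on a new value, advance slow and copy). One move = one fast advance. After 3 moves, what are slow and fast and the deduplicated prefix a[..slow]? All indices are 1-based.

(s=1,f=2) a[fast]=1=a[slow] dup → fast++
(s=1,f=3) a[fast]=2≠a[slow]=1 write a[2]=2 → slow++,fast++
(s=2,f=4) a[fast]=3≠a[slow]=2 write a[3]=3 → slow++,fast++

slow=3, fast=5, prefix=[1, 2, 3]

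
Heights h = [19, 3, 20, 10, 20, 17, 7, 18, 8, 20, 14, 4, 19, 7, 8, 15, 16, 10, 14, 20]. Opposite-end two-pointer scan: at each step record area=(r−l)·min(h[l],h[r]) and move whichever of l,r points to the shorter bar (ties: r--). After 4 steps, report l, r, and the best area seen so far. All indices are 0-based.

[0,19] min(19,20)*19=361 best=361 * → l++
[1,19] min(3,20)*18=54 best=361 → l++
[2,19] min(20,20)*17=340 best=361 → r--
[2,18] min(20,14)*16=224 best=361 → r--

l=2, r=17, best area=361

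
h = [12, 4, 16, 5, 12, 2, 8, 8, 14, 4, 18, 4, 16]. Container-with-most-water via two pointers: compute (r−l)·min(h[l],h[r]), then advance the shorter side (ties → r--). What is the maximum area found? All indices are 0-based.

l=0 r=12: min(12,16)*12=144 best=144 *, l++
l=1 r=12: min(4,16)*11=44 best=144, l++
l=2 r=12: min(16,16)*10=160 best=160 *, r--
l=2 r=11: min(16,4)*9=36 best=160, r--
l=2 r=10: min(16,18)*8=128 best=160, l++
l=3 r=10: min(5,18)*7=35 best=160, l++
l=4 r=10: min(12,18)*6=72 best=160, l++
l=5 r=10: min(2,18)*5=10 best=160, l++
l=6 r=10: min(8,18)*4=32 best=160, l++
l=7 r=10: min(8,18)*3=24 best=160, l++
l=8 r=10: min(14,18)*2=28 best=160, l++
l=9 r=10: min(4,18)*1=4 best=160, l++

max area = 160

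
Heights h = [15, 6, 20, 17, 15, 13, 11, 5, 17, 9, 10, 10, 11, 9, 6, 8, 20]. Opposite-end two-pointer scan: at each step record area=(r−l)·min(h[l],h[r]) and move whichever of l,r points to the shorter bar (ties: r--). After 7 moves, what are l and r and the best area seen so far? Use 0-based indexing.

l=0 r=16: min(15,20)*16=240 best=240 *, l++
l=1 r=16: min(6,20)*15=90 best=240, l++
l=2 r=16: min(20,20)*14=280 best=280 *, r--
l=2 r=15: min(20,8)*13=104 best=280, r--
l=2 r=14: min(20,6)*12=72 best=280, r--
l=2 r=13: min(20,9)*11=99 best=280, r--
l=2 r=12: min(20,11)*10=110 best=280, r--

l=2, r=11, best area=280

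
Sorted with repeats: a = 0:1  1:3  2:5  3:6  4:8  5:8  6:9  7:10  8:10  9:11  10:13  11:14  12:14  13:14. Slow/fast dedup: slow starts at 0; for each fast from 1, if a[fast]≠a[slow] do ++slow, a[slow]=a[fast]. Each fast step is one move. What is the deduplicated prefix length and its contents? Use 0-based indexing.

(s=0,f=1) a[fast]=3≠a[slow]=1 write a[1]=3 → slow++,fast++
(s=1,f=2) a[fast]=5≠a[slow]=3 write a[2]=5 → slow++,fast++
(s=2,f=3) a[fast]=6≠a[slow]=5 write a[3]=6 → slow++,fast++
(s=3,f=4) a[fast]=8≠a[slow]=6 write a[4]=8 → slow++,fast++
(s=4,f=5) a[fast]=8=a[slow] dup → fast++
(s=4,f=6) a[fast]=9≠a[slow]=8 write a[5]=9 → slow++,fast++
(s=5,f=7) a[fast]=10≠a[slow]=9 write a[6]=10 → slow++,fast++
(s=6,f=8) a[fast]=10=a[slow] dup → fast++
(s=6,f=9) a[fast]=11≠a[slow]=10 write a[7]=11 → slow++,fast++
(s=7,f=10) a[fast]=13≠a[slow]=11 write a[8]=13 → slow++,fast++
(s=8,f=11) a[fast]=14≠a[slow]=13 write a[9]=14 → slow++,fast++
(s=9,f=12) a[fast]=14=a[slow] dup → fast++
(s=9,f=13) a[fast]=14=a[slow] dup → fast++

length 10; prefix = [1, 3, 5, 6, 8, 9, 10, 11, 13, 14]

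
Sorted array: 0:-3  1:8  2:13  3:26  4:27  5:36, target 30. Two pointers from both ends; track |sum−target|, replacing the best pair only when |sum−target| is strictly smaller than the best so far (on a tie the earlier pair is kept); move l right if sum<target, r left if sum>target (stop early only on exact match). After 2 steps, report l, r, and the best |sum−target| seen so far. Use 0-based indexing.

[0,5] -3+36=33 d=3 * → r--
[0,4] -3+27=24 d=6 → l++

l=1, r=4, best |Δ|=3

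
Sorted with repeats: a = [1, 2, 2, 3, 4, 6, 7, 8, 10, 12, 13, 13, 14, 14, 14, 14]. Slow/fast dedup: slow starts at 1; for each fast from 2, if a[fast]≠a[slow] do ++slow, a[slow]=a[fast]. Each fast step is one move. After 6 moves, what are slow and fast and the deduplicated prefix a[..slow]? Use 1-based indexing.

slow=6, fast=8, prefix=[1, 2, 3, 4, 6, 7]

slow=1 fast=2: a[fast]=2≠a[slow]=1 write a[2]=2, slow++,fast++
slow=2 fast=3: a[fast]=2=a[slow] dup, fast++
slow=2 fast=4: a[fast]=3≠a[slow]=2 write a[3]=3, slow++,fast++
slow=3 fast=5: a[fast]=4≠a[slow]=3 write a[4]=4, slow++,fast++
slow=4 fast=6: a[fast]=6≠a[slow]=4 write a[5]=6, slow++,fast++
slow=5 fast=7: a[fast]=7≠a[slow]=6 write a[6]=7, slow++,fast++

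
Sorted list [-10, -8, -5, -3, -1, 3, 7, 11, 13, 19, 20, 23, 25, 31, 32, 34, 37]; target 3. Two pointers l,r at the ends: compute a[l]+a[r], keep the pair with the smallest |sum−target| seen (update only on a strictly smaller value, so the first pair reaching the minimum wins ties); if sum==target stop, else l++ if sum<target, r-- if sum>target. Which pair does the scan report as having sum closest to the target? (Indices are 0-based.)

pair (-10, 13) with sum 3 (|Δ|=0)

l=0 r=16: -10+37=27 d=24 *, r--
l=0 r=15: -10+34=24 d=21 *, r--
l=0 r=14: -10+32=22 d=19 *, r--
l=0 r=13: -10+31=21 d=18 *, r--
l=0 r=12: -10+25=15 d=12 *, r--
l=0 r=11: -10+23=13 d=10 *, r--
l=0 r=10: -10+20=10 d=7 *, r--
l=0 r=9: -10+19=9 d=6 *, r--
l=0 r=8: -10+13=3 d=0 *, stop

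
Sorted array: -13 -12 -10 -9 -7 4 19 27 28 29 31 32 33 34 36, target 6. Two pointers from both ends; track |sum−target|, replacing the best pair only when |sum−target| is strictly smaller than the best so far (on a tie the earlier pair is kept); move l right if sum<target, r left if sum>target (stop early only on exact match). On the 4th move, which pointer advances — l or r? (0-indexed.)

l=0 r=14: -13+36=23 d=17 *, r--
l=0 r=13: -13+34=21 d=15 *, r--
l=0 r=12: -13+33=20 d=14 *, r--
l=0 r=11: -13+32=19 d=13 *, r--

r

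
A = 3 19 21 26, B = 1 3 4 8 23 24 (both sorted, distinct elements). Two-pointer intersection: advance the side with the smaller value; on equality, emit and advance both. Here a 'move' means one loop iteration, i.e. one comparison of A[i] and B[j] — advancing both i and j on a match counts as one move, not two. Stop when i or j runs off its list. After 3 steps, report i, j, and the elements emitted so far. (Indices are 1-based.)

i=2, j=4, emitted=[3]

[i=1,j=1] 3>1 → j++
[i=1,j=2] 3==3 emit → i++,j++
[i=2,j=3] 19>4 → j++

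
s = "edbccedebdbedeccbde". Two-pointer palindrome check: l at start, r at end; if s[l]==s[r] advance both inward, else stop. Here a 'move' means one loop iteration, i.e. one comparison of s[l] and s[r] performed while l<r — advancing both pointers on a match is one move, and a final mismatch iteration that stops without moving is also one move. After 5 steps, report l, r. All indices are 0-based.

[0,18] 'e'=='e' → l++,r--
[1,17] 'd'=='d' → l++,r--
[2,16] 'b'=='b' → l++,r--
[3,15] 'c'=='c' → l++,r--
[4,14] 'c'=='c' → l++,r--

l=5, r=13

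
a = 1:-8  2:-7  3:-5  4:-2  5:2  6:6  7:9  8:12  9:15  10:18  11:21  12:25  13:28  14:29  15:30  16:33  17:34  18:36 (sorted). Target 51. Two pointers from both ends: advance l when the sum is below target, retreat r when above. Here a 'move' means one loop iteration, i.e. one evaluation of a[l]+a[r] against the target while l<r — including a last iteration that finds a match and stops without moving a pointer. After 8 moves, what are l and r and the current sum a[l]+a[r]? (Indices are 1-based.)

l=1 r=18: -8+36=28 <51, l++
l=2 r=18: -7+36=29 <51, l++
l=3 r=18: -5+36=31 <51, l++
l=4 r=18: -2+36=34 <51, l++
l=5 r=18: 2+36=38 <51, l++
l=6 r=18: 6+36=42 <51, l++
l=7 r=18: 9+36=45 <51, l++
l=8 r=18: 12+36=48 <51, l++

l=9, r=18, sum=51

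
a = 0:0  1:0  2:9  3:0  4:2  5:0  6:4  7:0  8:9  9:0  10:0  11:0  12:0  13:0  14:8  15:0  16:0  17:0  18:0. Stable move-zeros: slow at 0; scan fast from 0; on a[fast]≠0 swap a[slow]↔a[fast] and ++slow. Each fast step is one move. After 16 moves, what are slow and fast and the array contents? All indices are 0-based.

slow=0 fast=0: a[fast]=0, fast++
slow=0 fast=1: a[fast]=0, fast++
slow=0 fast=2: a[fast]=9≠0 swap→a[0]=9, slow++,fast++
slow=1 fast=3: a[fast]=0, fast++
slow=1 fast=4: a[fast]=2≠0 swap→a[1]=2, slow++,fast++
slow=2 fast=5: a[fast]=0, fast++
slow=2 fast=6: a[fast]=4≠0 swap→a[2]=4, slow++,fast++
slow=3 fast=7: a[fast]=0, fast++
slow=3 fast=8: a[fast]=9≠0 swap→a[3]=9, slow++,fast++
slow=4 fast=9: a[fast]=0, fast++
slow=4 fast=10: a[fast]=0, fast++
slow=4 fast=11: a[fast]=0, fast++
slow=4 fast=12: a[fast]=0, fast++
slow=4 fast=13: a[fast]=0, fast++
slow=4 fast=14: a[fast]=8≠0 swap→a[4]=8, slow++,fast++
slow=5 fast=15: a[fast]=0, fast++

slow=5, fast=16, a=[9, 2, 4, 9, 8, 0, 0, 0, 0, 0, 0, 0, 0, 0, 0, 0, 0, 0, 0]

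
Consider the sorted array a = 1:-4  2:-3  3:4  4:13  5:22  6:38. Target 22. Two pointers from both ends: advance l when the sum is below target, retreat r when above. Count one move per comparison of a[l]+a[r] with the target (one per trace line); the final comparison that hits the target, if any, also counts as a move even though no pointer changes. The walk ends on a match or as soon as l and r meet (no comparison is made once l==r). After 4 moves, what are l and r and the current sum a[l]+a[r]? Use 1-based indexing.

l=3, r=4, sum=17

[1,6] -4+38=34 >22 → r--
[1,5] -4+22=18 <22 → l++
[2,5] -3+22=19 <22 → l++
[3,5] 4+22=26 >22 → r--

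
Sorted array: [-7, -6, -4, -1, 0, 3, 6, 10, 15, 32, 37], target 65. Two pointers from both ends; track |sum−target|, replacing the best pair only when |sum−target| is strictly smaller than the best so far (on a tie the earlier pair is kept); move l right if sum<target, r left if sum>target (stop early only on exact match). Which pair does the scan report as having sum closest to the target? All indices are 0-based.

l=0 r=10: -7+37=30 d=35 *, l++
l=1 r=10: -6+37=31 d=34 *, l++
l=2 r=10: -4+37=33 d=32 *, l++
l=3 r=10: -1+37=36 d=29 *, l++
l=4 r=10: 0+37=37 d=28 *, l++
l=5 r=10: 3+37=40 d=25 *, l++
l=6 r=10: 6+37=43 d=22 *, l++
l=7 r=10: 10+37=47 d=18 *, l++
l=8 r=10: 15+37=52 d=13 *, l++
l=9 r=10: 32+37=69 d=4 *, r--

pair (32, 37) with sum 69 (|Δ|=4)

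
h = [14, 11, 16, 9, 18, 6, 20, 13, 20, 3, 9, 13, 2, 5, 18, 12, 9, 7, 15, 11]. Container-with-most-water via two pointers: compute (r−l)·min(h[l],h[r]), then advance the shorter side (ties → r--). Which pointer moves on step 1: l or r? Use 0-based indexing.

l=0 r=19: min(14,11)*19=209 best=209 *, r--

r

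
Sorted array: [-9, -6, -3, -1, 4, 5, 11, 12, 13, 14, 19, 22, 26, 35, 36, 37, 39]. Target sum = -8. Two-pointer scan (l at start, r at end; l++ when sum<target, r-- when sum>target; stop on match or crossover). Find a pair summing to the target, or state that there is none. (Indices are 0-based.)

[0,16] -9+39=30 >-8 → r--
[0,15] -9+37=28 >-8 → r--
[0,14] -9+36=27 >-8 → r--
[0,13] -9+35=26 >-8 → r--
[0,12] -9+26=17 >-8 → r--
[0,11] -9+22=13 >-8 → r--
[0,10] -9+19=10 >-8 → r--
[0,9] -9+14=5 >-8 → r--
[0,8] -9+13=4 >-8 → r--
[0,7] -9+12=3 >-8 → r--
[0,6] -9+11=2 >-8 → r--
[0,5] -9+5=-4 >-8 → r--
[0,4] -9+4=-5 >-8 → r--
[0,3] -9+-1=-10 <-8 → l++
[1,3] -6+-1=-7 >-8 → r--
[1,2] -6+-3=-9 <-8 → l++

no pair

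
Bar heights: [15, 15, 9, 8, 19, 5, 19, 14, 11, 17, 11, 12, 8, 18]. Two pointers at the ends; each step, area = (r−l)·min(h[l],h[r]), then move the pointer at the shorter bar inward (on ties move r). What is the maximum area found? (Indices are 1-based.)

l=1 r=14: min(15,18)*13=195 best=195 *, l++
l=2 r=14: min(15,18)*12=180 best=195, l++
l=3 r=14: min(9,18)*11=99 best=195, l++
l=4 r=14: min(8,18)*10=80 best=195, l++
l=5 r=14: min(19,18)*9=162 best=195, r--
l=5 r=13: min(19,8)*8=64 best=195, r--
l=5 r=12: min(19,12)*7=84 best=195, r--
l=5 r=11: min(19,11)*6=66 best=195, r--
l=5 r=10: min(19,17)*5=85 best=195, r--
l=5 r=9: min(19,11)*4=44 best=195, r--
l=5 r=8: min(19,14)*3=42 best=195, r--
l=5 r=7: min(19,19)*2=38 best=195, r--
l=5 r=6: min(19,5)*1=5 best=195, r--

max area = 195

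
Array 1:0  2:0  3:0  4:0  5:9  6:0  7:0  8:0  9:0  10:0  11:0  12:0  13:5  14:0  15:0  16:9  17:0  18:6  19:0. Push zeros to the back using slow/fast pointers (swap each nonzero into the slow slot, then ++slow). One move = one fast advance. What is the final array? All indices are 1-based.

[9, 5, 9, 6, 0, 0, 0, 0, 0, 0, 0, 0, 0, 0, 0, 0, 0, 0, 0]

(s=1,f=1) a[fast]=0 → fast++
(s=1,f=2) a[fast]=0 → fast++
(s=1,f=3) a[fast]=0 → fast++
(s=1,f=4) a[fast]=0 → fast++
(s=1,f=5) a[fast]=9≠0 swap→a[1]=9 → slow++,fast++
(s=2,f=6) a[fast]=0 → fast++
(s=2,f=7) a[fast]=0 → fast++
(s=2,f=8) a[fast]=0 → fast++
(s=2,f=9) a[fast]=0 → fast++
(s=2,f=10) a[fast]=0 → fast++
(s=2,f=11) a[fast]=0 → fast++
(s=2,f=12) a[fast]=0 → fast++
(s=2,f=13) a[fast]=5≠0 swap→a[2]=5 → slow++,fast++
(s=3,f=14) a[fast]=0 → fast++
(s=3,f=15) a[fast]=0 → fast++
(s=3,f=16) a[fast]=9≠0 swap→a[3]=9 → slow++,fast++
(s=4,f=17) a[fast]=0 → fast++
(s=4,f=18) a[fast]=6≠0 swap→a[4]=6 → slow++,fast++
(s=5,f=19) a[fast]=0 → fast++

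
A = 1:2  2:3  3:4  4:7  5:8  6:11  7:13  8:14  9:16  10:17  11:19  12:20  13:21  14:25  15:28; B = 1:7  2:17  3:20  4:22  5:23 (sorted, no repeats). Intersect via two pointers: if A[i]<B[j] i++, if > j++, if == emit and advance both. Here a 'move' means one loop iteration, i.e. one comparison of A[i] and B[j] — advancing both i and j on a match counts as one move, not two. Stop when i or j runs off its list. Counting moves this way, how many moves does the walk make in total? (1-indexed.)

[i=1,j=1] 2<7 → i++
[i=2,j=1] 3<7 → i++
[i=3,j=1] 4<7 → i++
[i=4,j=1] 7==7 emit → i++,j++
[i=5,j=2] 8<17 → i++
[i=6,j=2] 11<17 → i++
[i=7,j=2] 13<17 → i++
[i=8,j=2] 14<17 → i++
[i=9,j=2] 16<17 → i++
[i=10,j=2] 17==17 emit → i++,j++
[i=11,j=3] 19<20 → i++
[i=12,j=3] 20==20 emit → i++,j++
[i=13,j=4] 21<22 → i++
[i=14,j=4] 25>22 → j++
[i=14,j=5] 25>23 → j++

15 moves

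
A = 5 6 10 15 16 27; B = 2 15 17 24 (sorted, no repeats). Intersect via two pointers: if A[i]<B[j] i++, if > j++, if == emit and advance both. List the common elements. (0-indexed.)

intersection = [15]

i=0 j=0: 5>2, j++
i=0 j=1: 5<15, i++
i=1 j=1: 6<15, i++
i=2 j=1: 10<15, i++
i=3 j=1: 15==15 emit, i++,j++
i=4 j=2: 16<17, i++
i=5 j=2: 27>17, j++
i=5 j=3: 27>24, j++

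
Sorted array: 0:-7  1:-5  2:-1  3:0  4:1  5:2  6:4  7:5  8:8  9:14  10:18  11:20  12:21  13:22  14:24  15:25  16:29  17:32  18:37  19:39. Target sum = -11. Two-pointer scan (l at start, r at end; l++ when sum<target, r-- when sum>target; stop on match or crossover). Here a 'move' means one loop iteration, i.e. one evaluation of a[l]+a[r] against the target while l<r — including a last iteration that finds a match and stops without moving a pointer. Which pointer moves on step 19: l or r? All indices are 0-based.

l

[0,19] -7+39=32 >-11 → r--
[0,18] -7+37=30 >-11 → r--
[0,17] -7+32=25 >-11 → r--
[0,16] -7+29=22 >-11 → r--
[0,15] -7+25=18 >-11 → r--
[0,14] -7+24=17 >-11 → r--
[0,13] -7+22=15 >-11 → r--
[0,12] -7+21=14 >-11 → r--
[0,11] -7+20=13 >-11 → r--
[0,10] -7+18=11 >-11 → r--
[0,9] -7+14=7 >-11 → r--
[0,8] -7+8=1 >-11 → r--
[0,7] -7+5=-2 >-11 → r--
[0,6] -7+4=-3 >-11 → r--
[0,5] -7+2=-5 >-11 → r--
[0,4] -7+1=-6 >-11 → r--
[0,3] -7+0=-7 >-11 → r--
[0,2] -7+-1=-8 >-11 → r--
[0,1] -7+-5=-12 <-11 → l++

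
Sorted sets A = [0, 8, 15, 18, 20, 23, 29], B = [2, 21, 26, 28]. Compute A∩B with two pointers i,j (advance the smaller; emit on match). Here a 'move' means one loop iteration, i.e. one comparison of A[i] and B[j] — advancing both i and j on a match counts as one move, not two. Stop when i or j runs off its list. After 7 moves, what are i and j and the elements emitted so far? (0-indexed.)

[i=0,j=0] 0<2 → i++
[i=1,j=0] 8>2 → j++
[i=1,j=1] 8<21 → i++
[i=2,j=1] 15<21 → i++
[i=3,j=1] 18<21 → i++
[i=4,j=1] 20<21 → i++
[i=5,j=1] 23>21 → j++

i=5, j=2, emitted=[]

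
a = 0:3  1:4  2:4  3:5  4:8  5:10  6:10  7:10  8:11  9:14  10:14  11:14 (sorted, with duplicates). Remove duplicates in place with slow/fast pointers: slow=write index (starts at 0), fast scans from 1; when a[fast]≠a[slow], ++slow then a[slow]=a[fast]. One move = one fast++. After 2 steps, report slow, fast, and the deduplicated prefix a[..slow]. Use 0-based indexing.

slow=1, fast=3, prefix=[3, 4]

(s=0,f=1) a[fast]=4≠a[slow]=3 write a[1]=4 → slow++,fast++
(s=1,f=2) a[fast]=4=a[slow] dup → fast++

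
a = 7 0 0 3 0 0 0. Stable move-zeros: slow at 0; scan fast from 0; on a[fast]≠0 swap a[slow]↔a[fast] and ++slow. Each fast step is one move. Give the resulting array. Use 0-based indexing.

[7, 3, 0, 0, 0, 0, 0]

slow=0 fast=0: a[fast]=7≠0 swap→a[0]=7, slow++,fast++
slow=1 fast=1: a[fast]=0, fast++
slow=1 fast=2: a[fast]=0, fast++
slow=1 fast=3: a[fast]=3≠0 swap→a[1]=3, slow++,fast++
slow=2 fast=4: a[fast]=0, fast++
slow=2 fast=5: a[fast]=0, fast++
slow=2 fast=6: a[fast]=0, fast++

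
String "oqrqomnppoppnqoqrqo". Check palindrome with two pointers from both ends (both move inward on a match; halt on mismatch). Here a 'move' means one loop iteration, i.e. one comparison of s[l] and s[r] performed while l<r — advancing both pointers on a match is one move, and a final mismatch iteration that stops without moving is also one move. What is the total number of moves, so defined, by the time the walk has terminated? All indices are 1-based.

6 moves

l=1 r=19: 'o'=='o', l++,r--
l=2 r=18: 'q'=='q', l++,r--
l=3 r=17: 'r'=='r', l++,r--
l=4 r=16: 'q'=='q', l++,r--
l=5 r=15: 'o'=='o', l++,r--
l=6 r=14: 'm'!='q', stop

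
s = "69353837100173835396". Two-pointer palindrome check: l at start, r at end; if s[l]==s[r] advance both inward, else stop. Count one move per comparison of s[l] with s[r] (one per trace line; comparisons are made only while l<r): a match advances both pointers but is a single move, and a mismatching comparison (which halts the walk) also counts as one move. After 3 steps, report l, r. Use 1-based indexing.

l=4, r=17

l=1 r=20: '6'=='6', l++,r--
l=2 r=19: '9'=='9', l++,r--
l=3 r=18: '3'=='3', l++,r--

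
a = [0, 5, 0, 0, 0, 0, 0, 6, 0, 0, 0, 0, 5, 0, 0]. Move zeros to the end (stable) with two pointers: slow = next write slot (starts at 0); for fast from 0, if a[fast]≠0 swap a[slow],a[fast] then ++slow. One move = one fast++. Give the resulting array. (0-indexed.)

(s=0,f=0) a[fast]=0 → fast++
(s=0,f=1) a[fast]=5≠0 swap→a[0]=5 → slow++,fast++
(s=1,f=2) a[fast]=0 → fast++
(s=1,f=3) a[fast]=0 → fast++
(s=1,f=4) a[fast]=0 → fast++
(s=1,f=5) a[fast]=0 → fast++
(s=1,f=6) a[fast]=0 → fast++
(s=1,f=7) a[fast]=6≠0 swap→a[1]=6 → slow++,fast++
(s=2,f=8) a[fast]=0 → fast++
(s=2,f=9) a[fast]=0 → fast++
(s=2,f=10) a[fast]=0 → fast++
(s=2,f=11) a[fast]=0 → fast++
(s=2,f=12) a[fast]=5≠0 swap→a[2]=5 → slow++,fast++
(s=3,f=13) a[fast]=0 → fast++
(s=3,f=14) a[fast]=0 → fast++

[5, 6, 5, 0, 0, 0, 0, 0, 0, 0, 0, 0, 0, 0, 0]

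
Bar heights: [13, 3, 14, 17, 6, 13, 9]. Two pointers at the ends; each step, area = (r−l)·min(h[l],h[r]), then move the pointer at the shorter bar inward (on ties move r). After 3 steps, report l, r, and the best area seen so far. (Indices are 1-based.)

l=1, r=4, best area=65

[1,7] min(13,9)*6=54 best=54 * → r--
[1,6] min(13,13)*5=65 best=65 * → r--
[1,5] min(13,6)*4=24 best=65 → r--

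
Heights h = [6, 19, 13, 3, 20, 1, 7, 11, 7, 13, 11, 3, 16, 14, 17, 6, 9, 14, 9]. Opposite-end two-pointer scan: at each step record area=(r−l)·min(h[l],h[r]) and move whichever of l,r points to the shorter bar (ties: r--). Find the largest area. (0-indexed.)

l=0 r=18: min(6,9)*18=108 best=108 *, l++
l=1 r=18: min(19,9)*17=153 best=153 *, r--
l=1 r=17: min(19,14)*16=224 best=224 *, r--
l=1 r=16: min(19,9)*15=135 best=224, r--
l=1 r=15: min(19,6)*14=84 best=224, r--
l=1 r=14: min(19,17)*13=221 best=224, r--
l=1 r=13: min(19,14)*12=168 best=224, r--
l=1 r=12: min(19,16)*11=176 best=224, r--
l=1 r=11: min(19,3)*10=30 best=224, r--
l=1 r=10: min(19,11)*9=99 best=224, r--
l=1 r=9: min(19,13)*8=104 best=224, r--
l=1 r=8: min(19,7)*7=49 best=224, r--
l=1 r=7: min(19,11)*6=66 best=224, r--
l=1 r=6: min(19,7)*5=35 best=224, r--
l=1 r=5: min(19,1)*4=4 best=224, r--
l=1 r=4: min(19,20)*3=57 best=224, l++
l=2 r=4: min(13,20)*2=26 best=224, l++
l=3 r=4: min(3,20)*1=3 best=224, l++

max area = 224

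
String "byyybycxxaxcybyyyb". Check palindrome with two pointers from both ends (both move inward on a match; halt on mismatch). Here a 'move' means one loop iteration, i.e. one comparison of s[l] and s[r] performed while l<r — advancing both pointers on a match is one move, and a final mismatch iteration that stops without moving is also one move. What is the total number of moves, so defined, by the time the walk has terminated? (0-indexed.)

9 moves

l=0 r=17: 'b'=='b', l++,r--
l=1 r=16: 'y'=='y', l++,r--
l=2 r=15: 'y'=='y', l++,r--
l=3 r=14: 'y'=='y', l++,r--
l=4 r=13: 'b'=='b', l++,r--
l=5 r=12: 'y'=='y', l++,r--
l=6 r=11: 'c'=='c', l++,r--
l=7 r=10: 'x'=='x', l++,r--
l=8 r=9: 'x'!='a', stop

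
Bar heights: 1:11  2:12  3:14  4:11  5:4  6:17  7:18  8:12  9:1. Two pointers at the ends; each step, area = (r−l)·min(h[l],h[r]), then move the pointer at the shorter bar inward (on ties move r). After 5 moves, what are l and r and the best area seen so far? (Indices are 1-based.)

l=1 r=9: min(11,1)*8=8 best=8 *, r--
l=1 r=8: min(11,12)*7=77 best=77 *, l++
l=2 r=8: min(12,12)*6=72 best=77, r--
l=2 r=7: min(12,18)*5=60 best=77, l++
l=3 r=7: min(14,18)*4=56 best=77, l++

l=4, r=7, best area=77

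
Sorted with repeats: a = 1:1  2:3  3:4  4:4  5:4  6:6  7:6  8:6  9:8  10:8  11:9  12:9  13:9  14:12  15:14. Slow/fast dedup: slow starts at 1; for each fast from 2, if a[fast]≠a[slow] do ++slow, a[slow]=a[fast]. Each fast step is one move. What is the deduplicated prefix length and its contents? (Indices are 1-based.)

slow=1 fast=2: a[fast]=3≠a[slow]=1 write a[2]=3, slow++,fast++
slow=2 fast=3: a[fast]=4≠a[slow]=3 write a[3]=4, slow++,fast++
slow=3 fast=4: a[fast]=4=a[slow] dup, fast++
slow=3 fast=5: a[fast]=4=a[slow] dup, fast++
slow=3 fast=6: a[fast]=6≠a[slow]=4 write a[4]=6, slow++,fast++
slow=4 fast=7: a[fast]=6=a[slow] dup, fast++
slow=4 fast=8: a[fast]=6=a[slow] dup, fast++
slow=4 fast=9: a[fast]=8≠a[slow]=6 write a[5]=8, slow++,fast++
slow=5 fast=10: a[fast]=8=a[slow] dup, fast++
slow=5 fast=11: a[fast]=9≠a[slow]=8 write a[6]=9, slow++,fast++
slow=6 fast=12: a[fast]=9=a[slow] dup, fast++
slow=6 fast=13: a[fast]=9=a[slow] dup, fast++
slow=6 fast=14: a[fast]=12≠a[slow]=9 write a[7]=12, slow++,fast++
slow=7 fast=15: a[fast]=14≠a[slow]=12 write a[8]=14, slow++,fast++

length 8; prefix = [1, 3, 4, 6, 8, 9, 12, 14]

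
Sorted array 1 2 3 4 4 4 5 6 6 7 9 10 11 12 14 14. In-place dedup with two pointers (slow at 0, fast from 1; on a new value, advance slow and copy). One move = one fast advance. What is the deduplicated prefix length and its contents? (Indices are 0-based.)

length 12; prefix = [1, 2, 3, 4, 5, 6, 7, 9, 10, 11, 12, 14]

(s=0,f=1) a[fast]=2≠a[slow]=1 write a[1]=2 → slow++,fast++
(s=1,f=2) a[fast]=3≠a[slow]=2 write a[2]=3 → slow++,fast++
(s=2,f=3) a[fast]=4≠a[slow]=3 write a[3]=4 → slow++,fast++
(s=3,f=4) a[fast]=4=a[slow] dup → fast++
(s=3,f=5) a[fast]=4=a[slow] dup → fast++
(s=3,f=6) a[fast]=5≠a[slow]=4 write a[4]=5 → slow++,fast++
(s=4,f=7) a[fast]=6≠a[slow]=5 write a[5]=6 → slow++,fast++
(s=5,f=8) a[fast]=6=a[slow] dup → fast++
(s=5,f=9) a[fast]=7≠a[slow]=6 write a[6]=7 → slow++,fast++
(s=6,f=10) a[fast]=9≠a[slow]=7 write a[7]=9 → slow++,fast++
(s=7,f=11) a[fast]=10≠a[slow]=9 write a[8]=10 → slow++,fast++
(s=8,f=12) a[fast]=11≠a[slow]=10 write a[9]=11 → slow++,fast++
(s=9,f=13) a[fast]=12≠a[slow]=11 write a[10]=12 → slow++,fast++
(s=10,f=14) a[fast]=14≠a[slow]=12 write a[11]=14 → slow++,fast++
(s=11,f=15) a[fast]=14=a[slow] dup → fast++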